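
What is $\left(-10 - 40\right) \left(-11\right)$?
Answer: $550$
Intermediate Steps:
$\left(-10 - 40\right) \left(-11\right) = \left(-50\right) \left(-11\right) = 550$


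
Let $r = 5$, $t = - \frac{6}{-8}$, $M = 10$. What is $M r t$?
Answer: $\frac{75}{2} \approx 37.5$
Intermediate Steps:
$t = \frac{3}{4}$ ($t = \left(-6\right) \left(- \frac{1}{8}\right) = \frac{3}{4} \approx 0.75$)
$M r t = 10 \cdot 5 \cdot \frac{3}{4} = 50 \cdot \frac{3}{4} = \frac{75}{2}$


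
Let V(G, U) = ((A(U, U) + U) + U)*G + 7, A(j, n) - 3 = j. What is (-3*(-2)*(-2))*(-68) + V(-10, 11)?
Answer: 463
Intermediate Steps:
A(j, n) = 3 + j
V(G, U) = 7 + G*(3 + 3*U) (V(G, U) = (((3 + U) + U) + U)*G + 7 = ((3 + 2*U) + U)*G + 7 = (3 + 3*U)*G + 7 = G*(3 + 3*U) + 7 = 7 + G*(3 + 3*U))
(-3*(-2)*(-2))*(-68) + V(-10, 11) = (-3*(-2)*(-2))*(-68) + (7 + 3*(-10) + 3*(-10)*11) = (6*(-2))*(-68) + (7 - 30 - 330) = -12*(-68) - 353 = 816 - 353 = 463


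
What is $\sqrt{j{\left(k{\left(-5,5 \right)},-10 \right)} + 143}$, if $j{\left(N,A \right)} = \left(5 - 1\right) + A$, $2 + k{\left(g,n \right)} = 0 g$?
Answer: $\sqrt{137} \approx 11.705$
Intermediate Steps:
$k{\left(g,n \right)} = -2$ ($k{\left(g,n \right)} = -2 + 0 g = -2 + 0 = -2$)
$j{\left(N,A \right)} = 4 + A$
$\sqrt{j{\left(k{\left(-5,5 \right)},-10 \right)} + 143} = \sqrt{\left(4 - 10\right) + 143} = \sqrt{-6 + 143} = \sqrt{137}$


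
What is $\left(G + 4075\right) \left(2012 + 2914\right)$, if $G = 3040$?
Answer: $35048490$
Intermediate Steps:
$\left(G + 4075\right) \left(2012 + 2914\right) = \left(3040 + 4075\right) \left(2012 + 2914\right) = 7115 \cdot 4926 = 35048490$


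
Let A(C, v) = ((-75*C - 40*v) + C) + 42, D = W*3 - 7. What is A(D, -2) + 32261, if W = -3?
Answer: 33567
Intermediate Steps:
D = -16 (D = -3*3 - 7 = -9 - 7 = -16)
A(C, v) = 42 - 74*C - 40*v (A(C, v) = (-74*C - 40*v) + 42 = 42 - 74*C - 40*v)
A(D, -2) + 32261 = (42 - 74*(-16) - 40*(-2)) + 32261 = (42 + 1184 + 80) + 32261 = 1306 + 32261 = 33567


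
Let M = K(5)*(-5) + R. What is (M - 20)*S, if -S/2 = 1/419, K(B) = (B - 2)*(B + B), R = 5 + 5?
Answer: 320/419 ≈ 0.76372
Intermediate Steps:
R = 10
K(B) = 2*B*(-2 + B) (K(B) = (-2 + B)*(2*B) = 2*B*(-2 + B))
S = -2/419 ≈ -0.0047733
M = -140 (M = (2*5*(-2 + 5))*(-5) + 10 = (2*5*3)*(-5) + 10 = 30*(-5) + 10 = -150 + 10 = -140)
(M - 20)*S = (-140 - 20)*(-2/419) = -160*(-2/419) = 320/419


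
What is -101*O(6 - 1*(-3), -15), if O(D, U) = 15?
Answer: -1515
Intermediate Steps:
-101*O(6 - 1*(-3), -15) = -101*15 = -1515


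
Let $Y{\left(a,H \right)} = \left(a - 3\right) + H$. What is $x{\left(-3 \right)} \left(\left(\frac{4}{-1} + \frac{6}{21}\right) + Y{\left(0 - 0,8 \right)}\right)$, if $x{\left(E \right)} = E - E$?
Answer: $0$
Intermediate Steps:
$x{\left(E \right)} = 0$
$Y{\left(a,H \right)} = -3 + H + a$ ($Y{\left(a,H \right)} = \left(-3 + a\right) + H = -3 + H + a$)
$x{\left(-3 \right)} \left(\left(\frac{4}{-1} + \frac{6}{21}\right) + Y{\left(0 - 0,8 \right)}\right) = 0 \left(\left(\frac{4}{-1} + \frac{6}{21}\right) + \left(-3 + 8 + \left(0 - 0\right)\right)\right) = 0 \left(\left(4 \left(-1\right) + 6 \cdot \frac{1}{21}\right) + \left(-3 + 8 + \left(0 + 0\right)\right)\right) = 0 \left(\left(-4 + \frac{2}{7}\right) + \left(-3 + 8 + 0\right)\right) = 0 \left(- \frac{26}{7} + 5\right) = 0 \cdot \frac{9}{7} = 0$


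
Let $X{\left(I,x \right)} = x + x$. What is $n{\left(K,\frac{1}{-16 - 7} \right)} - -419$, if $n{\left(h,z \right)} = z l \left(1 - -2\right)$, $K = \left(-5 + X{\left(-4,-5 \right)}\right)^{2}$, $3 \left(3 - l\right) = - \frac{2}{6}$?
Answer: $\frac{28883}{69} \approx 418.59$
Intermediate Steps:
$X{\left(I,x \right)} = 2 x$
$l = \frac{28}{9}$ ($l = 3 - \frac{\left(-2\right) \frac{1}{6}}{3} = 3 - - \frac{1}{9} = 3 + \frac{1}{9} = \frac{28}{9} \approx 3.1111$)
$K = 225$ ($K = \left(-5 + 2 \left(-5\right)\right)^{2} = \left(-5 - 10\right)^{2} = \left(-15\right)^{2} = 225$)
$n{\left(h,z \right)} = \frac{28 z}{3}$ ($n{\left(h,z \right)} = z \frac{28}{9} \left(1 - -2\right) = \frac{28 z}{9} \left(1 + 2\right) = \frac{28 z}{9} \cdot 3 = \frac{28 z}{3}$)
$n{\left(K,\frac{1}{-16 - 7} \right)} - -419 = \frac{28}{3 \left(-16 - 7\right)} - -419 = \frac{28}{3 \left(-23\right)} + 419 = \frac{28}{3} \left(- \frac{1}{23}\right) + 419 = - \frac{28}{69} + 419 = \frac{28883}{69}$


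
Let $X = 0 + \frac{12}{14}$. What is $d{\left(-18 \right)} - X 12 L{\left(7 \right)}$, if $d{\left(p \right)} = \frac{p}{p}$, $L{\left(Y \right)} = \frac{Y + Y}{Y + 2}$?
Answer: $-15$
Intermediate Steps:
$L{\left(Y \right)} = \frac{2 Y}{2 + Y}$
$d{\left(p \right)} = 1$
$X = \frac{6}{7}$ ($X = 0 + 12 \cdot \frac{1}{14} = 0 + \frac{6}{7} = \frac{6}{7} \approx 0.85714$)
$d{\left(-18 \right)} - X 12 L{\left(7 \right)} = 1 - \frac{6}{7} \cdot 12 \cdot 2 \cdot 7 \frac{1}{2 + 7} = 1 - \frac{72 \cdot 2 \cdot 7 \cdot \frac{1}{9}}{7} = 1 - \frac{72}{7} \cdot \frac{14}{9} = 1 - 16 = -15$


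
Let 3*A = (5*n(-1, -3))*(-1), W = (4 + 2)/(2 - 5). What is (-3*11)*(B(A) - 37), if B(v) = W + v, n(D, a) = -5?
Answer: 1012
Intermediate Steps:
W = -2 (W = 6/(-3) = 6*(-1/3) = -2)
A = 25/3 (A = ((5*(-5))*(-1))/3 = (-25*(-1))/3 = (1/3)*25 = 25/3 ≈ 8.3333)
B(v) = -2 + v
(-3*11)*(B(A) - 37) = (-3*11)*((-2 + 25/3) - 37) = -33*(19/3 - 37) = -33*(-92/3) = 1012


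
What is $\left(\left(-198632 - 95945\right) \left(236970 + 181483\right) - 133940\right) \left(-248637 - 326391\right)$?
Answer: $70881840378947988$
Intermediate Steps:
$\left(\left(-198632 - 95945\right) \left(236970 + 181483\right) - 133940\right) \left(-248637 - 326391\right) = \left(\left(-294577\right) 418453 - 133940\right) \left(-575028\right) = \left(-123266629381 - 133940\right) \left(-575028\right) = \left(-123266763321\right) \left(-575028\right) = 70881840378947988$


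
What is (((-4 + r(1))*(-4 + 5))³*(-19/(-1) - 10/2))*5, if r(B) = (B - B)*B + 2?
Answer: -560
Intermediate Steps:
r(B) = 2 (r(B) = 0*B + 2 = 0 + 2 = 2)
(((-4 + r(1))*(-4 + 5))³*(-19/(-1) - 10/2))*5 = (((-4 + 2)*(-4 + 5))³*(-19/(-1) - 10/2))*5 = ((-2*1)³*(-19*(-1) - 10*½))*5 = ((-2)³*(19 - 5))*5 = -8*14*5 = -112*5 = -560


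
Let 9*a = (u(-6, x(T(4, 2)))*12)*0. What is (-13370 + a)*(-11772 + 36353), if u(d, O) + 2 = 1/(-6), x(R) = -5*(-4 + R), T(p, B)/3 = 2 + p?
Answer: -328647970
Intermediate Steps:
T(p, B) = 6 + 3*p (T(p, B) = 3*(2 + p) = 6 + 3*p)
x(R) = 20 - 5*R
u(d, O) = -13/6 (u(d, O) = -2 + 1/(-6) = -2 - ⅙ = -13/6)
a = 0 (a = (-13/6*12*0)/9 = (-26*0)/9 = (⅑)*0 = 0)
(-13370 + a)*(-11772 + 36353) = (-13370 + 0)*(-11772 + 36353) = -13370*24581 = -328647970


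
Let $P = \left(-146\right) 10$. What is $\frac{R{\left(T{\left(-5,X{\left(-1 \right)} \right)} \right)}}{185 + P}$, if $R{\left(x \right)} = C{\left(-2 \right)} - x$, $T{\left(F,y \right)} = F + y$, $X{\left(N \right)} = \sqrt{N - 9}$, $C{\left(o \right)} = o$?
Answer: $- \frac{1}{425} + \frac{i \sqrt{10}}{1275} \approx -0.0023529 + 0.0024802 i$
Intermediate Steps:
$P = -1460$
$X{\left(N \right)} = \sqrt{-9 + N}$ ($X{\left(N \right)} = \sqrt{N - 9} = \sqrt{-9 + N}$)
$R{\left(x \right)} = -2 - x$
$\frac{R{\left(T{\left(-5,X{\left(-1 \right)} \right)} \right)}}{185 + P} = \frac{-2 - \left(-5 + \sqrt{-9 - 1}\right)}{185 - 1460} = \frac{-2 - \left(-5 + \sqrt{-10}\right)}{-1275} = - \frac{-2 - \left(-5 + i \sqrt{10}\right)}{1275} = - \frac{-2 + \left(5 - i \sqrt{10}\right)}{1275} = - \frac{3 - i \sqrt{10}}{1275} = - \frac{1}{425} + \frac{i \sqrt{10}}{1275}$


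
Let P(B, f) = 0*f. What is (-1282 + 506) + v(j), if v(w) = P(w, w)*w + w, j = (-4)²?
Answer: -760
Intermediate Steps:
P(B, f) = 0
j = 16
v(w) = w (v(w) = 0*w + w = 0 + w = w)
(-1282 + 506) + v(j) = (-1282 + 506) + 16 = -776 + 16 = -760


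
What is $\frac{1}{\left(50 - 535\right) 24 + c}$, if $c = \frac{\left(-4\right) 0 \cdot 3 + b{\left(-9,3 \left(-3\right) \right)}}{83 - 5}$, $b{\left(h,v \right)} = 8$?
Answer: $- \frac{39}{453956} \approx -8.5911 \cdot 10^{-5}$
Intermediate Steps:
$c = \frac{4}{39}$ ($c = \frac{\left(-4\right) 0 \cdot 3 + 8}{83 - 5} = \frac{0 \cdot 3 + 8}{78} = \left(0 + 8\right) \frac{1}{78} = 8 \cdot \frac{1}{78} = \frac{4}{39} \approx 0.10256$)
$\frac{1}{\left(50 - 535\right) 24 + c} = \frac{1}{\left(50 - 535\right) 24 + \frac{4}{39}} = \frac{1}{\left(-485\right) 24 + \frac{4}{39}} = \frac{1}{-11640 + \frac{4}{39}} = \frac{1}{- \frac{453956}{39}} = - \frac{39}{453956}$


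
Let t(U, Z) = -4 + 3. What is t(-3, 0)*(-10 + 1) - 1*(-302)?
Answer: 311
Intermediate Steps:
t(U, Z) = -1
t(-3, 0)*(-10 + 1) - 1*(-302) = -(-10 + 1) - 1*(-302) = -1*(-9) + 302 = 9 + 302 = 311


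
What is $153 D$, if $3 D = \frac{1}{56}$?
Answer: $\frac{51}{56} \approx 0.91071$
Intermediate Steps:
$D = \frac{1}{168}$ ($D = \frac{1}{3 \cdot 56} = \frac{1}{3} \cdot \frac{1}{56} = \frac{1}{168} \approx 0.0059524$)
$153 D = 153 \cdot \frac{1}{168} = \frac{51}{56}$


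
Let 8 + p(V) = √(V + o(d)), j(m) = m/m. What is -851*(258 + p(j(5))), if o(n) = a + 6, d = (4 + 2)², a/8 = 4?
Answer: -212750 - 851*√39 ≈ -2.1806e+5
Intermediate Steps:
a = 32 (a = 8*4 = 32)
d = 36 (d = 6² = 36)
o(n) = 38 (o(n) = 32 + 6 = 38)
j(m) = 1
p(V) = -8 + √(38 + V) (p(V) = -8 + √(V + 38) = -8 + √(38 + V))
-851*(258 + p(j(5))) = -851*(258 + (-8 + √(38 + 1))) = -851*(258 + (-8 + √39)) = -851*(250 + √39) = -212750 - 851*√39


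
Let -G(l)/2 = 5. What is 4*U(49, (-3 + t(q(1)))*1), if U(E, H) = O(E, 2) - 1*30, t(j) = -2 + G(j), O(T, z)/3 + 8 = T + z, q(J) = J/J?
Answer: 396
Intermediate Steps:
G(l) = -10 (G(l) = -2*5 = -10)
q(J) = 1
O(T, z) = -24 + 3*T + 3*z (O(T, z) = -24 + 3*(T + z) = -24 + (3*T + 3*z) = -24 + 3*T + 3*z)
t(j) = -12 (t(j) = -2 - 10 = -12)
U(E, H) = -48 + 3*E (U(E, H) = (-24 + 3*E + 3*2) - 1*30 = (-24 + 3*E + 6) - 30 = (-18 + 3*E) - 30 = -48 + 3*E)
4*U(49, (-3 + t(q(1)))*1) = 4*(-48 + 3*49) = 4*(-48 + 147) = 4*99 = 396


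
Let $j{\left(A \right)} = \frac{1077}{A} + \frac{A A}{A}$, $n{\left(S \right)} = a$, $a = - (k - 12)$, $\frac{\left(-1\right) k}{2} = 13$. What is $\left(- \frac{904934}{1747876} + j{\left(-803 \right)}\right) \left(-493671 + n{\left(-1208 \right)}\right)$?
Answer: $\frac{278817567386510677}{701772214} \approx 3.973 \cdot 10^{8}$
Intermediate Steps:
$k = -26$ ($k = \left(-2\right) 13 = -26$)
$a = 38$ ($a = - (-26 - 12) = \left(-1\right) \left(-38\right) = 38$)
$n{\left(S \right)} = 38$
$j{\left(A \right)} = A + \frac{1077}{A}$ ($j{\left(A \right)} = \frac{1077}{A} + \frac{A^{2}}{A} = \frac{1077}{A} + A = A + \frac{1077}{A}$)
$\left(- \frac{904934}{1747876} + j{\left(-803 \right)}\right) \left(-493671 + n{\left(-1208 \right)}\right) = \left(- \frac{904934}{1747876} - \left(803 - \frac{1077}{-803}\right)\right) \left(-493671 + 38\right) = \left(\left(-904934\right) \frac{1}{1747876} + \left(-803 + 1077 \left(- \frac{1}{803}\right)\right)\right) \left(-493633\right) = \left(- \frac{452467}{873938} - \frac{645886}{803}\right) \left(-493633\right) = \left(- \frac{564827650069}{701772214}\right) \left(-493633\right) = \frac{278817567386510677}{701772214}$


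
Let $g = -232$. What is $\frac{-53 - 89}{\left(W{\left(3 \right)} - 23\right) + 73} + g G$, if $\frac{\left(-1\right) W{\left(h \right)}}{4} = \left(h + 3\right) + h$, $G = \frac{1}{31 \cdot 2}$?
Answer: $- \frac{3013}{217} \approx -13.885$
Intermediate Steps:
$G = \frac{1}{62} \approx 0.016129$
$W{\left(h \right)} = -12 - 8 h$ ($W{\left(h \right)} = - 4 \left(\left(h + 3\right) + h\right) = - 4 \left(\left(3 + h\right) + h\right) = - 4 \left(3 + 2 h\right) = -12 - 8 h$)
$\frac{-53 - 89}{\left(W{\left(3 \right)} - 23\right) + 73} + g G = \frac{-53 - 89}{\left(\left(-12 - 24\right) - 23\right) + 73} - \frac{116}{31} = - \frac{142}{\left(\left(-12 - 24\right) - 23\right) + 73} - \frac{116}{31} = - \frac{142}{\left(-36 - 23\right) + 73} - \frac{116}{31} = - \frac{142}{-59 + 73} - \frac{116}{31} = - \frac{142}{14} - \frac{116}{31} = \left(-142\right) \frac{1}{14} - \frac{116}{31} = - \frac{71}{7} - \frac{116}{31} = - \frac{3013}{217}$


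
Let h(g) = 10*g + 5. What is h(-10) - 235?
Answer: -330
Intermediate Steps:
h(g) = 5 + 10*g
h(-10) - 235 = (5 + 10*(-10)) - 235 = (5 - 100) - 235 = -95 - 235 = -330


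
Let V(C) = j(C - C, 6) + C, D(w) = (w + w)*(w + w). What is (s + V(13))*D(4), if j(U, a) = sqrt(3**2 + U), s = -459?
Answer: -28352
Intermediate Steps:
j(U, a) = sqrt(9 + U)
D(w) = 4*w**2 (D(w) = (2*w)*(2*w) = 4*w**2)
V(C) = 3 + C (V(C) = sqrt(9 + (C - C)) + C = sqrt(9 + 0) + C = sqrt(9) + C = 3 + C)
(s + V(13))*D(4) = (-459 + (3 + 13))*(4*4**2) = (-459 + 16)*(4*16) = -443*64 = -28352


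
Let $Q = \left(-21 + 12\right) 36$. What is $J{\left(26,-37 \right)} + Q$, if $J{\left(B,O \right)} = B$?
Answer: $-298$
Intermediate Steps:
$Q = -324$ ($Q = \left(-9\right) 36 = -324$)
$J{\left(26,-37 \right)} + Q = 26 - 324 = -298$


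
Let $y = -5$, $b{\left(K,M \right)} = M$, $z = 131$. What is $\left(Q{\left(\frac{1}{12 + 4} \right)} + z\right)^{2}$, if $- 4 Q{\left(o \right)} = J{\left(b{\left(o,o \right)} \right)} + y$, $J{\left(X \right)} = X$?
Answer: $\frac{71622369}{4096} \approx 17486.0$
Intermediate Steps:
$Q{\left(o \right)} = \frac{5}{4} - \frac{o}{4}$ ($Q{\left(o \right)} = - \frac{o - 5}{4} = - \frac{-5 + o}{4} = \frac{5}{4} - \frac{o}{4}$)
$\left(Q{\left(\frac{1}{12 + 4} \right)} + z\right)^{2} = \left(\left(\frac{5}{4} - \frac{1}{4 \left(12 + 4\right)}\right) + 131\right)^{2} = \left(\left(\frac{5}{4} - \frac{1}{4 \cdot 16}\right) + 131\right)^{2} = \left(\left(\frac{5}{4} - \frac{1}{64}\right) + 131\right)^{2} = \left(\frac{79}{64} + 131\right)^{2} = \left(\frac{8463}{64}\right)^{2} = \frac{71622369}{4096}$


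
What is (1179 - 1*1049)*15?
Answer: 1950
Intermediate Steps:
(1179 - 1*1049)*15 = (1179 - 1049)*15 = 130*15 = 1950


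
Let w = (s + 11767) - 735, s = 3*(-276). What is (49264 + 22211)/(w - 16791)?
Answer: -71475/6587 ≈ -10.851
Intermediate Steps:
s = -828
w = 10204 (w = (-828 + 11767) - 735 = 10939 - 735 = 10204)
(49264 + 22211)/(w - 16791) = (49264 + 22211)/(10204 - 16791) = 71475/(-6587) = 71475*(-1/6587) = -71475/6587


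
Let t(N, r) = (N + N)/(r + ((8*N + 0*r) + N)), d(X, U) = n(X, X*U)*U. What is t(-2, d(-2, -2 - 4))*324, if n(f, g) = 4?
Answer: 216/7 ≈ 30.857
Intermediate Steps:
d(X, U) = 4*U
t(N, r) = 2*N/(r + 9*N) (t(N, r) = (2*N)/(r + ((8*N + 0) + N)) = (2*N)/(r + (8*N + N)) = (2*N)/(r + 9*N) = 2*N/(r + 9*N))
t(-2, d(-2, -2 - 4))*324 = (2*(-2)/(4*(-2 - 4) + 9*(-2)))*324 = (2*(-2)/(4*(-6) - 18))*324 = (2*(-2)/(-24 - 18))*324 = (2*(-2)/(-42))*324 = (2*(-2)*(-1/42))*324 = (2/21)*324 = 216/7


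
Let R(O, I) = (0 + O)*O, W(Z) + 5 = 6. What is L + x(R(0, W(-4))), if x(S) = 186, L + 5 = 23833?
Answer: 24014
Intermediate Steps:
W(Z) = 1 (W(Z) = -5 + 6 = 1)
R(O, I) = O² (R(O, I) = O*O = O²)
L = 23828 (L = -5 + 23833 = 23828)
L + x(R(0, W(-4))) = 23828 + 186 = 24014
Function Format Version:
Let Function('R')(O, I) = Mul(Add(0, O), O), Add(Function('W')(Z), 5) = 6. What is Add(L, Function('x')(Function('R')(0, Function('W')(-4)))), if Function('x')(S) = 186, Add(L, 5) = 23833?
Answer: 24014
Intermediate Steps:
Function('W')(Z) = 1 (Function('W')(Z) = Add(-5, 6) = 1)
Function('R')(O, I) = Pow(O, 2) (Function('R')(O, I) = Mul(O, O) = Pow(O, 2))
L = 23828 (L = Add(-5, 23833) = 23828)
Add(L, Function('x')(Function('R')(0, Function('W')(-4)))) = Add(23828, 186) = 24014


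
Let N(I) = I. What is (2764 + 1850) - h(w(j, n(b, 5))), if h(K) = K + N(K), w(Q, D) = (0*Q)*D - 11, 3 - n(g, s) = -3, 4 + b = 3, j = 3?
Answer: 4636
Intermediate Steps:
b = -1 (b = -4 + 3 = -1)
n(g, s) = 6 (n(g, s) = 3 - 1*(-3) = 3 + 3 = 6)
w(Q, D) = -11 (w(Q, D) = 0*D - 11 = 0 - 11 = -11)
h(K) = 2*K (h(K) = K + K = 2*K)
(2764 + 1850) - h(w(j, n(b, 5))) = (2764 + 1850) - 2*(-11) = 4614 - 1*(-22) = 4614 + 22 = 4636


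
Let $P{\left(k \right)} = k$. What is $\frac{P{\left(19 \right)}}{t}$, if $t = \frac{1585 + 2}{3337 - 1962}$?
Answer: $\frac{26125}{1587} \approx 16.462$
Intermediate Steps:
$t = \frac{1587}{1375} \approx 1.1542$
$\frac{P{\left(19 \right)}}{t} = \frac{19}{\frac{1587}{1375}} = 19 \cdot \frac{1375}{1587} = \frac{26125}{1587}$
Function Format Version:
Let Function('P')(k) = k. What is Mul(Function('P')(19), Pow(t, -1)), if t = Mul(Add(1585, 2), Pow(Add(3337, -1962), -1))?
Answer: Rational(26125, 1587) ≈ 16.462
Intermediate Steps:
t = Rational(1587, 1375) (t = Mul(1587, Pow(1375, -1)) = Mul(1587, Rational(1, 1375)) = Rational(1587, 1375) ≈ 1.1542)
Mul(Function('P')(19), Pow(t, -1)) = Mul(19, Pow(Rational(1587, 1375), -1)) = Mul(19, Rational(1375, 1587)) = Rational(26125, 1587)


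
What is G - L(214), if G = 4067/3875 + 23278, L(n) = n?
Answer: 89377067/3875 ≈ 23065.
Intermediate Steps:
G = 90206317/3875 (G = 4067*(1/3875) + 23278 = 4067/3875 + 23278 = 90206317/3875 ≈ 23279.)
G - L(214) = 90206317/3875 - 1*214 = 90206317/3875 - 214 = 89377067/3875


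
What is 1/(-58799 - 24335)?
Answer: -1/83134 ≈ -1.2029e-5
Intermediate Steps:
1/(-58799 - 24335) = 1/(-83134) = -1/83134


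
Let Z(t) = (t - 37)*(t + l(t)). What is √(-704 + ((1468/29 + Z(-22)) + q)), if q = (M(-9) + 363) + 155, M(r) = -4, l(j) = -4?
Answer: 2*√293219/29 ≈ 37.345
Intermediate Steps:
Z(t) = (-37 + t)*(-4 + t) (Z(t) = (t - 37)*(t - 4) = (-37 + t)*(-4 + t))
q = 514 (q = (-4 + 363) + 155 = 359 + 155 = 514)
√(-704 + ((1468/29 + Z(-22)) + q)) = √(-704 + ((1468/29 + (148 + (-22)² - 41*(-22))) + 514)) = √(-704 + ((1468*(1/29) + (148 + 484 + 902)) + 514)) = √(-704 + ((1468/29 + 1534) + 514)) = √(-704 + (45954/29 + 514)) = √(-704 + 60860/29) = √(40444/29) = 2*√293219/29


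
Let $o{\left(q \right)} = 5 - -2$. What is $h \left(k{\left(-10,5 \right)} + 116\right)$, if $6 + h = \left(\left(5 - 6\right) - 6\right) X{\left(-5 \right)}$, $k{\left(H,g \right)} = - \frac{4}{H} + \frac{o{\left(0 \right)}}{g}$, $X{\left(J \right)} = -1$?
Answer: $\frac{589}{5} \approx 117.8$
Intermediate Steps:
$o{\left(q \right)} = 7$ ($o{\left(q \right)} = 5 + 2 = 7$)
$k{\left(H,g \right)} = - \frac{4}{H} + \frac{7}{g}$
$h = 1$ ($h = -6 + \left(\left(5 - 6\right) - 6\right) \left(-1\right) = -6 + \left(-1 - 6\right) \left(-1\right) = -6 - -7 = -6 + 7 = 1$)
$h \left(k{\left(-10,5 \right)} + 116\right) = 1 \left(\left(- \frac{4}{-10} + \frac{7}{5}\right) + 116\right) = 1 \left(\left(\left(-4\right) \left(- \frac{1}{10}\right) + 7 \cdot \frac{1}{5}\right) + 116\right) = 1 \left(\left(\frac{2}{5} + \frac{7}{5}\right) + 116\right) = 1 \left(\frac{9}{5} + 116\right) = 1 \cdot \frac{589}{5} = \frac{589}{5}$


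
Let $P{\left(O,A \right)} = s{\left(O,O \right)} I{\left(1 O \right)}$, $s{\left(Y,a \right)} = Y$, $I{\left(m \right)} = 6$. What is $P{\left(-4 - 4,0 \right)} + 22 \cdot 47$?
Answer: $986$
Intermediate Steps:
$P{\left(O,A \right)} = 6 O$ ($P{\left(O,A \right)} = O 6 = 6 O$)
$P{\left(-4 - 4,0 \right)} + 22 \cdot 47 = 6 \left(-4 - 4\right) + 22 \cdot 47 = 6 \left(-4 - 4\right) + 1034 = 6 \left(-8\right) + 1034 = -48 + 1034 = 986$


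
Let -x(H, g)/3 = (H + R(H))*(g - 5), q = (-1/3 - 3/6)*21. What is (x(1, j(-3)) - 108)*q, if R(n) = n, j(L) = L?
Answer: 1050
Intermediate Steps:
q = -35/2 (q = (-1*1/3 - 3*1/6)*21 = (-1/3 - 1/2)*21 = -5/6*21 = -35/2 ≈ -17.500)
x(H, g) = -6*H*(-5 + g) (x(H, g) = -3*(H + H)*(g - 5) = -3*2*H*(-5 + g) = -6*H*(-5 + g))
(x(1, j(-3)) - 108)*q = (6*1*(5 - 1*(-3)) - 108)*(-35/2) = (6*1*(5 + 3) - 108)*(-35/2) = (6*1*8 - 108)*(-35/2) = (48 - 108)*(-35/2) = -60*(-35/2) = 1050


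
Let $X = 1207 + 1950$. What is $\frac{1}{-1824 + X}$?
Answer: $\frac{1}{1333} \approx 0.00075019$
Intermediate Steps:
$X = 3157$
$\frac{1}{-1824 + X} = \frac{1}{-1824 + 3157} = \frac{1}{1333}$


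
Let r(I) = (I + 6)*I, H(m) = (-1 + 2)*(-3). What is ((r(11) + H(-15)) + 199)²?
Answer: 146689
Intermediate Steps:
H(m) = -3 (H(m) = 1*(-3) = -3)
r(I) = I*(6 + I) (r(I) = (6 + I)*I = I*(6 + I))
((r(11) + H(-15)) + 199)² = ((11*(6 + 11) - 3) + 199)² = ((11*17 - 3) + 199)² = ((187 - 3) + 199)² = (184 + 199)² = 383² = 146689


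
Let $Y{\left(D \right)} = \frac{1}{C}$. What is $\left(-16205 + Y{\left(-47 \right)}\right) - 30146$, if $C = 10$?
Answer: $- \frac{463509}{10} \approx -46351.0$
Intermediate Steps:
$Y{\left(D \right)} = \frac{1}{10}$
$\left(-16205 + Y{\left(-47 \right)}\right) - 30146 = \left(-16205 + \frac{1}{10}\right) - 30146 = - \frac{162049}{10} - 30146 = - \frac{463509}{10}$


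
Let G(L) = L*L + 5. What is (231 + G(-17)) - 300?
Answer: 225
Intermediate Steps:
G(L) = 5 + L² (G(L) = L² + 5 = 5 + L²)
(231 + G(-17)) - 300 = (231 + (5 + (-17)²)) - 300 = (231 + (5 + 289)) - 300 = (231 + 294) - 300 = 525 - 300 = 225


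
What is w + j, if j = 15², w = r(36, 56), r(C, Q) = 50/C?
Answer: 4075/18 ≈ 226.39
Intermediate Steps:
w = 25/18 (w = 50/36 = 50*(1/36) = 25/18 ≈ 1.3889)
j = 225
w + j = 25/18 + 225 = 4075/18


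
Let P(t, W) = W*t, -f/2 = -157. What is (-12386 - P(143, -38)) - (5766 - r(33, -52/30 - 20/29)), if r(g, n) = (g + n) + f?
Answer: -5382439/435 ≈ -12373.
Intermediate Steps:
f = 314 (f = -2*(-157) = 314)
r(g, n) = 314 + g + n (r(g, n) = (g + n) + 314 = 314 + g + n)
(-12386 - P(143, -38)) - (5766 - r(33, -52/30 - 20/29)) = (-12386 - (-38)*143) - (5766 - (314 + 33 + (-52/30 - 20/29))) = (-12386 - 1*(-5434)) - (5766 - (314 + 33 + (-52*1/30 - 20*1/29))) = (-12386 + 5434) - (5766 - (314 + 33 + (-26/15 - 20/29))) = -6952 - (5766 - (314 + 33 - 1054/435)) = -6952 - (5766 - 1*149891/435) = -6952 - (5766 - 149891/435) = -6952 - 1*2358319/435 = -6952 - 2358319/435 = -5382439/435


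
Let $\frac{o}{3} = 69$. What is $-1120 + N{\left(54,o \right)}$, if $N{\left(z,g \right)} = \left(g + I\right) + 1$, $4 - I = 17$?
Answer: $-925$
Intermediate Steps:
$I = -13$ ($I = 4 - 17 = -13$)
$o = 207$ ($o = 3 \cdot 69 = 207$)
$N{\left(z,g \right)} = -12 + g$ ($N{\left(z,g \right)} = \left(g - 13\right) + 1 = \left(-13 + g\right) + 1 = -12 + g$)
$-1120 + N{\left(54,o \right)} = -1120 + \left(-12 + 207\right) = -1120 + 195 = -925$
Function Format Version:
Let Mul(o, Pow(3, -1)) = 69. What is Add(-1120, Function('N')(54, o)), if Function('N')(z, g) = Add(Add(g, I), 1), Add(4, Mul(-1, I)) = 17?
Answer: -925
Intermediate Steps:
I = -13 (I = Add(4, Mul(-1, 17)) = Add(4, -17) = -13)
o = 207 (o = Mul(3, 69) = 207)
Function('N')(z, g) = Add(-12, g) (Function('N')(z, g) = Add(Add(g, -13), 1) = Add(Add(-13, g), 1) = Add(-12, g))
Add(-1120, Function('N')(54, o)) = Add(-1120, Add(-12, 207)) = Add(-1120, 195) = -925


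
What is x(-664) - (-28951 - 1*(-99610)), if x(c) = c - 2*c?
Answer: -69995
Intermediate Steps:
x(c) = -c
x(-664) - (-28951 - 1*(-99610)) = -1*(-664) - (-28951 - 1*(-99610)) = 664 - (-28951 + 99610) = 664 - 1*70659 = 664 - 70659 = -69995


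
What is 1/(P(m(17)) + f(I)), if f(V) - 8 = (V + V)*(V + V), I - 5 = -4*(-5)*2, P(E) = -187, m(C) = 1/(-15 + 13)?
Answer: 1/7921 ≈ 0.00012625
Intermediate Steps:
m(C) = -1/2 (m(C) = 1/(-2) = -1/2)
I = 45 (I = 5 - 4*(-5)*2 = 5 + 20*2 = 5 + 40 = 45)
f(V) = 8 + 4*V**2 (f(V) = 8 + (V + V)*(V + V) = 8 + (2*V)*(2*V) = 8 + 4*V**2)
1/(P(m(17)) + f(I)) = 1/(-187 + (8 + 4*45**2)) = 1/(-187 + (8 + 4*2025)) = 1/(-187 + (8 + 8100)) = 1/(-187 + 8108) = 1/7921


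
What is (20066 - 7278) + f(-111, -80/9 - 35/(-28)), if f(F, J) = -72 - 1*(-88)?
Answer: 12804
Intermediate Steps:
f(F, J) = 16 (f(F, J) = -72 + 88 = 16)
(20066 - 7278) + f(-111, -80/9 - 35/(-28)) = (20066 - 7278) + 16 = 12788 + 16 = 12804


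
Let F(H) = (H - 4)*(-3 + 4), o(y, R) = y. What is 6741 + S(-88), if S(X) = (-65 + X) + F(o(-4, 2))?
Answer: 6580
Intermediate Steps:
F(H) = -4 + H (F(H) = (-4 + H)*1 = -4 + H)
S(X) = -73 + X (S(X) = (-65 + X) + (-4 - 4) = (-65 + X) - 8 = -73 + X)
6741 + S(-88) = 6741 + (-73 - 88) = 6741 - 161 = 6580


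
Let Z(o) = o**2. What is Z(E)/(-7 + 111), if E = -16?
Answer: 32/13 ≈ 2.4615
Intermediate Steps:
Z(E)/(-7 + 111) = (-16)**2/(-7 + 111) = 256/104 = (1/104)*256 = 32/13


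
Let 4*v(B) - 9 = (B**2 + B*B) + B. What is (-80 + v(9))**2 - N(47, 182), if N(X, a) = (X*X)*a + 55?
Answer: -400868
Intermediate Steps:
v(B) = 9/4 + B**2/2 + B/4 (v(B) = 9/4 + ((B**2 + B*B) + B)/4 = 9/4 + ((B**2 + B**2) + B)/4 = 9/4 + (2*B**2 + B)/4 = 9/4 + (B + 2*B**2)/4 = 9/4 + (B**2/2 + B/4) = 9/4 + B**2/2 + B/4)
N(X, a) = 55 + a*X**2 (N(X, a) = X**2*a + 55 = a*X**2 + 55 = 55 + a*X**2)
(-80 + v(9))**2 - N(47, 182) = (-80 + (9/4 + (1/2)*9**2 + (1/4)*9))**2 - (55 + 182*47**2) = (-80 + (9/4 + (1/2)*81 + 9/4))**2 - (55 + 182*2209) = (-80 + (9/4 + 81/2 + 9/4))**2 - (55 + 402038) = (-80 + 45)**2 - 1*402093 = (-35)**2 - 402093 = 1225 - 402093 = -400868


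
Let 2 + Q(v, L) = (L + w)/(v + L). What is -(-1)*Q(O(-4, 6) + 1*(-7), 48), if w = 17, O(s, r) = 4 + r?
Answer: -37/51 ≈ -0.72549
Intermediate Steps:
Q(v, L) = -2 + (17 + L)/(L + v) (Q(v, L) = -2 + (L + 17)/(v + L) = -2 + (17 + L)/(L + v))
-(-1)*Q(O(-4, 6) + 1*(-7), 48) = -(-1)*(17 - 1*48 - 2*((4 + 6) + 1*(-7)))/(48 + ((4 + 6) + 1*(-7))) = -(-1)*(17 - 48 - 2*(10 - 7))/(48 + (10 - 7)) = -(-1)*(17 - 48 - 2*3)/(48 + 3) = -(-1)*(17 - 48 - 6)/51 = -(-1)*(1/51)*(-37) = -(-1)*(-37)/51 = -1*37/51 = -37/51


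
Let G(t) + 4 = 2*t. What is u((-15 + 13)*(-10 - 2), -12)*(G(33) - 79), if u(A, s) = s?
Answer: 204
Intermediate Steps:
G(t) = -4 + 2*t
u((-15 + 13)*(-10 - 2), -12)*(G(33) - 79) = -12*((-4 + 2*33) - 79) = -12*((-4 + 66) - 79) = -12*(62 - 79) = -12*(-17) = 204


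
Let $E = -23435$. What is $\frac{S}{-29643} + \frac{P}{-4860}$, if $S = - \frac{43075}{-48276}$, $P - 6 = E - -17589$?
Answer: $\frac{63687671}{53001684} \approx 1.2016$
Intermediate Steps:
$P = -5840$ ($P = 6 - 5846 = -5840$)
$S = \frac{43075}{48276}$ ($S = \left(-43075\right) \left(- \frac{1}{48276}\right) = \frac{43075}{48276} \approx 0.89227$)
$\frac{S}{-29643} + \frac{P}{-4860} = \frac{43075}{48276 \left(-29643\right)} - \frac{5840}{-4860} = \frac{43075}{48276} \left(- \frac{1}{29643}\right) - - \frac{292}{243} = - \frac{43075}{1431045468} + \frac{292}{243} = \frac{63687671}{53001684}$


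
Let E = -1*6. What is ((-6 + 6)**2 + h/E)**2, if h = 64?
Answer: 1024/9 ≈ 113.78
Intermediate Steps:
E = -6
((-6 + 6)**2 + h/E)**2 = ((-6 + 6)**2 + 64/(-6))**2 = (0**2 + 64*(-1/6))**2 = (0 - 32/3)**2 = (-32/3)**2 = 1024/9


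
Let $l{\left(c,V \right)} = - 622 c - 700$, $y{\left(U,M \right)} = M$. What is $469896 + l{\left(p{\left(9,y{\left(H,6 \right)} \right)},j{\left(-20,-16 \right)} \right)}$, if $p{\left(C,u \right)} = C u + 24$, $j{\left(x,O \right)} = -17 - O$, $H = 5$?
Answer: $420680$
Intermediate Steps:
$p{\left(C,u \right)} = 24 + C u$
$l{\left(c,V \right)} = -700 - 622 c$
$469896 + l{\left(p{\left(9,y{\left(H,6 \right)} \right)},j{\left(-20,-16 \right)} \right)} = 469896 - \left(700 + 622 \left(24 + 9 \cdot 6\right)\right) = 469896 - \left(700 + 622 \left(24 + 54\right)\right) = 469896 - 49216 = 420680$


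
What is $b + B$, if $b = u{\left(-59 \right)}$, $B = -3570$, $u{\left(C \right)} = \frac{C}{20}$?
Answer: $- \frac{71459}{20} \approx -3572.9$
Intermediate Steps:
$u{\left(C \right)} = \frac{C}{20}$ ($u{\left(C \right)} = C \frac{1}{20} = \frac{C}{20}$)
$b = - \frac{59}{20}$ ($b = \frac{1}{20} \left(-59\right) = - \frac{59}{20} \approx -2.95$)
$b + B = - \frac{59}{20} - 3570 = - \frac{71459}{20}$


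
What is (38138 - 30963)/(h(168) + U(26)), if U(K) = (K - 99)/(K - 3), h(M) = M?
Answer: 165025/3791 ≈ 43.531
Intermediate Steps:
U(K) = (-99 + K)/(-3 + K)
(38138 - 30963)/(h(168) + U(26)) = (38138 - 30963)/(168 + (-99 + 26)/(-3 + 26)) = 7175/(168 - 73/23) = 7175/(3791/23) = 7175*(23/3791) = 165025/3791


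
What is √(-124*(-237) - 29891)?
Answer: I*√503 ≈ 22.428*I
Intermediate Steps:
√(-124*(-237) - 29891) = √(29388 - 29891) = √(-503) = I*√503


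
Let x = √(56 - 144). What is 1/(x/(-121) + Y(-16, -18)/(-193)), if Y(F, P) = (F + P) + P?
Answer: 3339479/974254 + 409739*I*√22/1948508 ≈ 3.4277 + 0.98632*I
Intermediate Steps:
Y(F, P) = F + 2*P
x = 2*I*√22 (x = √(-88) = 2*I*√22 ≈ 9.3808*I)
1/(x/(-121) + Y(-16, -18)/(-193)) = 1/((2*I*√22)/(-121) + (-16 + 2*(-18))/(-193)) = 1/((2*I*√22)*(-1/121) + (-16 - 36)*(-1/193)) = 1/(-2*I*√22/121 - 52*(-1/193)) = 1/(-2*I*√22/121 + 52/193) = 1/(52/193 - 2*I*√22/121)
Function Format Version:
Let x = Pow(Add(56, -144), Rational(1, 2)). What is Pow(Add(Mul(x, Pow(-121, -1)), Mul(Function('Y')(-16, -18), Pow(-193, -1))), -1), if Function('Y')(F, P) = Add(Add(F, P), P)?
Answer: Add(Rational(3339479, 974254), Mul(Rational(409739, 1948508), I, Pow(22, Rational(1, 2)))) ≈ Add(3.4277, Mul(0.98632, I))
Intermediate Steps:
Function('Y')(F, P) = Add(F, Mul(2, P))
x = Mul(2, I, Pow(22, Rational(1, 2))) (x = Pow(-88, Rational(1, 2)) = Mul(2, I, Pow(22, Rational(1, 2))) ≈ Mul(9.3808, I))
Pow(Add(Mul(x, Pow(-121, -1)), Mul(Function('Y')(-16, -18), Pow(-193, -1))), -1) = Pow(Add(Mul(Mul(2, I, Pow(22, Rational(1, 2))), Pow(-121, -1)), Mul(Add(-16, Mul(2, -18)), Pow(-193, -1))), -1) = Pow(Add(Mul(Mul(2, I, Pow(22, Rational(1, 2))), Rational(-1, 121)), Mul(Add(-16, -36), Rational(-1, 193))), -1) = Pow(Add(Mul(Rational(-2, 121), I, Pow(22, Rational(1, 2))), Mul(-52, Rational(-1, 193))), -1) = Pow(Add(Mul(Rational(-2, 121), I, Pow(22, Rational(1, 2))), Rational(52, 193)), -1) = Pow(Add(Rational(52, 193), Mul(Rational(-2, 121), I, Pow(22, Rational(1, 2)))), -1)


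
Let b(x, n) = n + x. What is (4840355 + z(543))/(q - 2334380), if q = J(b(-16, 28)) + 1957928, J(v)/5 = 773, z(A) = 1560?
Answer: -4841915/372587 ≈ -12.995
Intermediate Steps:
J(v) = 3865 (J(v) = 5*773 = 3865)
q = 1961793 (q = 3865 + 1957928 = 1961793)
(4840355 + z(543))/(q - 2334380) = (4840355 + 1560)/(1961793 - 2334380) = 4841915/(-372587) = 4841915*(-1/372587) = -4841915/372587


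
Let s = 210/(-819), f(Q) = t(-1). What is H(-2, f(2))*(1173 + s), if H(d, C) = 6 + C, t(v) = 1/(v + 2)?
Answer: 320159/39 ≈ 8209.2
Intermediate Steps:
t(v) = 1/(2 + v)
f(Q) = 1 (f(Q) = 1/(2 - 1) = 1/1 = 1)
s = -10/39 (s = 210*(-1/819) = -10/39 ≈ -0.25641)
H(-2, f(2))*(1173 + s) = (6 + 1)*(1173 - 10/39) = 7*(45737/39) = 320159/39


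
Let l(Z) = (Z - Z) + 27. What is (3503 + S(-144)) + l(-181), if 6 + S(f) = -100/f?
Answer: 126889/36 ≈ 3524.7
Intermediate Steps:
S(f) = -6 - 100/f
l(Z) = 27 (l(Z) = 0 + 27 = 27)
(3503 + S(-144)) + l(-181) = (3503 + (-6 - 100/(-144))) + 27 = (3503 + (-6 - 100*(-1/144))) + 27 = (3503 + (-6 + 25/36)) + 27 = (3503 - 191/36) + 27 = 125917/36 + 27 = 126889/36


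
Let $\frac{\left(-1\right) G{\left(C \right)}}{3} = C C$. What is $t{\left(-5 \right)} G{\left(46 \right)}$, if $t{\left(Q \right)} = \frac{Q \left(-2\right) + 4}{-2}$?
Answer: $44436$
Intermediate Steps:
$G{\left(C \right)} = - 3 C^{2}$ ($G{\left(C \right)} = - 3 C C = - 3 C^{2}$)
$t{\left(Q \right)} = -2 + Q$ ($t{\left(Q \right)} = \left(- 2 Q + 4\right) \left(- \frac{1}{2}\right) = \left(4 - 2 Q\right) \left(- \frac{1}{2}\right) = -2 + Q$)
$t{\left(-5 \right)} G{\left(46 \right)} = \left(-2 - 5\right) \left(- 3 \cdot 46^{2}\right) = - 7 \left(\left(-3\right) 2116\right) = \left(-7\right) \left(-6348\right) = 44436$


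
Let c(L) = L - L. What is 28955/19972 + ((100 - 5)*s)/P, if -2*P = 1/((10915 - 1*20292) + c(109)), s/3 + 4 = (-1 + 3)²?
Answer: 28955/19972 ≈ 1.4498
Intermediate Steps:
c(L) = 0
s = 0 (s = -12 + 3*(-1 + 3)² = -12 + 3*2² = -12 + 3*4 = -12 + 12 = 0)
P = 1/18754 (P = -1/(2*((10915 - 1*20292) + 0)) = -1/(2*((10915 - 20292) + 0)) = -1/(2*(-9377 + 0)) = -½/(-9377) = -½*(-1/9377) = 1/18754 ≈ 5.3322e-5)
28955/19972 + ((100 - 5)*s)/P = 28955/19972 + ((100 - 5)*0)/(1/18754) = 28955*(1/19972) + (95*0)*18754 = 28955/19972 + 0*18754 = 28955/19972 + 0 = 28955/19972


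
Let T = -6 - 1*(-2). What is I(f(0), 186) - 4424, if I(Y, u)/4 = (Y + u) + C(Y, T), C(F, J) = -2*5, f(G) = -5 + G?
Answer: -3740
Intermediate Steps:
T = -4 (T = -6 + 2 = -4)
C(F, J) = -10
I(Y, u) = -40 + 4*Y + 4*u (I(Y, u) = 4*((Y + u) - 10) = 4*(-10 + Y + u) = -40 + 4*Y + 4*u)
I(f(0), 186) - 4424 = (-40 + 4*(-5 + 0) + 4*186) - 4424 = (-40 + 4*(-5) + 744) - 4424 = (-40 - 20 + 744) - 4424 = 684 - 4424 = -3740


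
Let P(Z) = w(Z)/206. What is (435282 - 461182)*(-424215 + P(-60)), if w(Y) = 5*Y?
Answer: 1131682240500/103 ≈ 1.0987e+10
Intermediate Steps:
P(Z) = 5*Z/206 (P(Z) = (5*Z)/206 = (5*Z)*(1/206) = 5*Z/206)
(435282 - 461182)*(-424215 + P(-60)) = (435282 - 461182)*(-424215 + (5/206)*(-60)) = -25900*(-424215 - 150/103) = -25900*(-43694295/103) = 1131682240500/103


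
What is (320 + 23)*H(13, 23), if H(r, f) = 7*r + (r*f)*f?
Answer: 2390024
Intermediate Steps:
H(r, f) = 7*r + r*f² (H(r, f) = 7*r + (f*r)*f = 7*r + r*f²)
(320 + 23)*H(13, 23) = (320 + 23)*(13*(7 + 23²)) = 343*(13*(7 + 529)) = 343*(13*536) = 343*6968 = 2390024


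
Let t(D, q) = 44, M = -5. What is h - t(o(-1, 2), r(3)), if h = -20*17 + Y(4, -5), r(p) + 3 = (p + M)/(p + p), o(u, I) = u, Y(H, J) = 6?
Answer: -378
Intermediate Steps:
r(p) = -3 + (-5 + p)/(2*p) (r(p) = -3 + (p - 5)/(p + p) = -3 + (-5 + p)/((2*p)) = -3 + (-5 + p)*(1/(2*p)) = -3 + (-5 + p)/(2*p))
h = -334 (h = -20*17 + 6 = -340 + 6 = -334)
h - t(o(-1, 2), r(3)) = -334 - 1*44 = -334 - 44 = -378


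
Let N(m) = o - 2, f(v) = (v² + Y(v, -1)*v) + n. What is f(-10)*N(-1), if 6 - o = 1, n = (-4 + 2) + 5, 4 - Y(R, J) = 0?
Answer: 189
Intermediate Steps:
Y(R, J) = 4 (Y(R, J) = 4 - 1*0 = 4 + 0 = 4)
n = 3 (n = -2 + 5 = 3)
o = 5 (o = 6 - 1*1 = 6 - 1 = 5)
f(v) = 3 + v² + 4*v (f(v) = (v² + 4*v) + 3 = 3 + v² + 4*v)
N(m) = 3 (N(m) = 5 - 2 = 3)
f(-10)*N(-1) = (3 + (-10)² + 4*(-10))*3 = (3 + 100 - 40)*3 = 63*3 = 189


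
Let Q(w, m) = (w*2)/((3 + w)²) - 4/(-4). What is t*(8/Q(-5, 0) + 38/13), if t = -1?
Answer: 94/39 ≈ 2.4103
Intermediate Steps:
Q(w, m) = 1 + 2*w/(3 + w)² (Q(w, m) = (2*w)/(3 + w)² - 4*(-¼) = 2*w/(3 + w)² + 1 = 1 + 2*w/(3 + w)²)
t*(8/Q(-5, 0) + 38/13) = -(8/(1 + 2*(-5)/(3 - 5)²) + 38/13) = -(8/(1 + 2*(-5)/(-2)²) + 38*(1/13)) = -(8/(1 + 2*(-5)*(¼)) + 38/13) = -(8/(1 - 5/2) + 38/13) = -(8/(-3/2) + 38/13) = -(8*(-⅔) + 38/13) = -(-16/3 + 38/13) = -1*(-94/39) = 94/39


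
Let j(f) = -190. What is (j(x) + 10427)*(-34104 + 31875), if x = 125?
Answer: -22818273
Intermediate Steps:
(j(x) + 10427)*(-34104 + 31875) = (-190 + 10427)*(-34104 + 31875) = 10237*(-2229) = -22818273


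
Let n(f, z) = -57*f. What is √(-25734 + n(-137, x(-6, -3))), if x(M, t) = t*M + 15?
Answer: 5*I*√717 ≈ 133.88*I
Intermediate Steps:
x(M, t) = 15 + M*t (x(M, t) = M*t + 15 = 15 + M*t)
√(-25734 + n(-137, x(-6, -3))) = √(-25734 - 57*(-137)) = √(-25734 + 7809) = √(-17925) = 5*I*√717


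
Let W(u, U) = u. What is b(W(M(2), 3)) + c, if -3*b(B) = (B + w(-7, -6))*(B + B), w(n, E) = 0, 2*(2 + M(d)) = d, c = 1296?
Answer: 3886/3 ≈ 1295.3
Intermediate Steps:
M(d) = -2 + d/2
b(B) = -2*B²/3 (b(B) = -(B + 0)*(B + B)/3 = -B*2*B/3 = -2*B²/3)
b(W(M(2), 3)) + c = -2*(-2 + (½)*2)²/3 + 1296 = -2*(-2 + 1)²/3 + 1296 = -⅔*(-1)² + 1296 = -⅔*1 + 1296 = -⅔ + 1296 = 3886/3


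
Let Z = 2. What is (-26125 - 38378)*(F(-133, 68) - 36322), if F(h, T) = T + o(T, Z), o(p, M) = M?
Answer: 2338362756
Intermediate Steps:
F(h, T) = 2 + T (F(h, T) = T + 2 = 2 + T)
(-26125 - 38378)*(F(-133, 68) - 36322) = (-26125 - 38378)*((2 + 68) - 36322) = -64503*(70 - 36322) = -64503*(-36252) = 2338362756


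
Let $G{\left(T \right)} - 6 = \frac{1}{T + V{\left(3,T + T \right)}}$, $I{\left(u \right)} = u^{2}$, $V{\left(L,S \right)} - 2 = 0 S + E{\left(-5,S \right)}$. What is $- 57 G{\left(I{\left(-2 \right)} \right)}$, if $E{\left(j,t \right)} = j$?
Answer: $-399$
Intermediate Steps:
$V{\left(L,S \right)} = -3$ ($V{\left(L,S \right)} = 2 - \left(5 + 0 S\right) = 2 + \left(0 - 5\right) = 2 - 5 = -3$)
$G{\left(T \right)} = 6 + \frac{1}{-3 + T}$ ($G{\left(T \right)} = 6 + \frac{1}{T - 3} = 6 + \frac{1}{-3 + T}$)
$- 57 G{\left(I{\left(-2 \right)} \right)} = - 57 \frac{-17 + 6 \left(-2\right)^{2}}{-3 + \left(-2\right)^{2}} = - 57 \frac{-17 + 6 \cdot 4}{-3 + 4} = - 57 \frac{-17 + 24}{1} = - 57 \cdot 1 \cdot 7 = \left(-57\right) 7 = -399$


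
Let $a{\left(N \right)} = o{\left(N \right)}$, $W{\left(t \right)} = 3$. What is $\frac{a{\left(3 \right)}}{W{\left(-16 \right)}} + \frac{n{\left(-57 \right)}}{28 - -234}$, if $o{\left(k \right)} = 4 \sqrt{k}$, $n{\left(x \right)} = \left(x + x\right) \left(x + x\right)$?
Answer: $\frac{6498}{131} + \frac{4 \sqrt{3}}{3} \approx 51.912$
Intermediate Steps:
$n{\left(x \right)} = 4 x^{2}$ ($n{\left(x \right)} = 2 x 2 x = 4 x^{2}$)
$a{\left(N \right)} = 4 \sqrt{N}$
$\frac{a{\left(3 \right)}}{W{\left(-16 \right)}} + \frac{n{\left(-57 \right)}}{28 - -234} = \frac{4 \sqrt{3}}{3} + \frac{4 \left(-57\right)^{2}}{28 - -234} = 4 \sqrt{3} \cdot \frac{1}{3} + \frac{4 \cdot 3249}{28 + 234} = \frac{4 \sqrt{3}}{3} + \frac{12996}{262} = \frac{4 \sqrt{3}}{3} + 12996 \cdot \frac{1}{262} = \frac{4 \sqrt{3}}{3} + \frac{6498}{131} = \frac{6498}{131} + \frac{4 \sqrt{3}}{3}$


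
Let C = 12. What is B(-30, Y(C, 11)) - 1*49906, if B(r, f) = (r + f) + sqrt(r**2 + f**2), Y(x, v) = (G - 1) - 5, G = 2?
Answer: -49940 + 2*sqrt(229) ≈ -49910.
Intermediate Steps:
Y(x, v) = -4 (Y(x, v) = (2 - 1) - 5 = 1 - 5 = -4)
B(r, f) = f + r + sqrt(f**2 + r**2) (B(r, f) = (f + r) + sqrt(f**2 + r**2) = f + r + sqrt(f**2 + r**2))
B(-30, Y(C, 11)) - 1*49906 = (-4 - 30 + sqrt((-4)**2 + (-30)**2)) - 1*49906 = (-4 - 30 + sqrt(16 + 900)) - 49906 = (-4 - 30 + sqrt(916)) - 49906 = (-4 - 30 + 2*sqrt(229)) - 49906 = (-34 + 2*sqrt(229)) - 49906 = -49940 + 2*sqrt(229)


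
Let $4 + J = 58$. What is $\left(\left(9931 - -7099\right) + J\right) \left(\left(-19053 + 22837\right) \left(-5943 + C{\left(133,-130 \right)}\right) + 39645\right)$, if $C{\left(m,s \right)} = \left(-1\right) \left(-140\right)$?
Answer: $-374462607188$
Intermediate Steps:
$C{\left(m,s \right)} = 140$
$J = 54$ ($J = -4 + 58 = 54$)
$\left(\left(9931 - -7099\right) + J\right) \left(\left(-19053 + 22837\right) \left(-5943 + C{\left(133,-130 \right)}\right) + 39645\right) = \left(\left(9931 - -7099\right) + 54\right) \left(\left(-19053 + 22837\right) \left(-5943 + 140\right) + 39645\right) = \left(\left(9931 + 7099\right) + 54\right) \left(3784 \left(-5803\right) + 39645\right) = \left(17030 + 54\right) \left(-21958552 + 39645\right) = 17084 \left(-21918907\right) = -374462607188$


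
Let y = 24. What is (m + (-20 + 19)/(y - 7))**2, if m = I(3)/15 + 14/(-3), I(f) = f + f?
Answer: 1216609/65025 ≈ 18.710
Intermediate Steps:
I(f) = 2*f
m = -64/15 (m = (2*3)/15 + 14/(-3) = 6*(1/15) + 14*(-1/3) = 2/5 - 14/3 = -64/15 ≈ -4.2667)
(m + (-20 + 19)/(y - 7))**2 = (-64/15 + (-20 + 19)/(24 - 7))**2 = (-64/15 - 1/17)**2 = (-1103/255)**2 = 1216609/65025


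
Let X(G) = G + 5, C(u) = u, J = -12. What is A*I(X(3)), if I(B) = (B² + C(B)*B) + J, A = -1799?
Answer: -208684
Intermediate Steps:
X(G) = 5 + G
I(B) = -12 + 2*B² (I(B) = (B² + B*B) - 12 = (B² + B²) - 12 = 2*B² - 12 = -12 + 2*B²)
A*I(X(3)) = -1799*(-12 + 2*(5 + 3)²) = -1799*(-12 + 2*8²) = -1799*(-12 + 2*64) = -1799*(-12 + 128) = -1799*116 = -208684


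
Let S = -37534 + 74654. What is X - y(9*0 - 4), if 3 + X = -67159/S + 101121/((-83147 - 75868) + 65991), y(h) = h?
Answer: -68207911/35969280 ≈ -1.8963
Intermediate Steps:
S = 37120
X = -212085031/35969280 (X = -3 + (-67159/37120 + 101121/((-83147 - 75868) + 65991)) = -3 + (-67159*1/37120 + 101121/(-159015 + 65991)) = -3 + (-67159/37120 + 101121/(-93024)) = -3 + (-67159/37120 + 101121*(-1/93024)) = -3 + (-67159/37120 - 33707/31008) = -3 - 104177191/35969280 = -212085031/35969280 ≈ -5.8963)
X - y(9*0 - 4) = -212085031/35969280 - (9*0 - 4) = -212085031/35969280 - (0 - 4) = -212085031/35969280 - 1*(-4) = -212085031/35969280 + 4 = -68207911/35969280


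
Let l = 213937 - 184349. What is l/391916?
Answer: 7397/97979 ≈ 0.075496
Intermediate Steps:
l = 29588
l/391916 = 29588/391916 = 29588*(1/391916) = 7397/97979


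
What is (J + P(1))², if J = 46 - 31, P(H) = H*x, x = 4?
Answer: 361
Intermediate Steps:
P(H) = 4*H (P(H) = H*4 = 4*H)
J = 15
(J + P(1))² = (15 + 4*1)² = (15 + 4)² = 19² = 361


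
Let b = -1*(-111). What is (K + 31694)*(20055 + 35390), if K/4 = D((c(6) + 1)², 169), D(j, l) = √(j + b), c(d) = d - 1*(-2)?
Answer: 1757273830 + 1774240*√3 ≈ 1.7603e+9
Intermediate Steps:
c(d) = 2 + d (c(d) = d + 2 = 2 + d)
b = 111
D(j, l) = √(111 + j) (D(j, l) = √(j + 111) = √(111 + j))
K = 32*√3 (K = 4*√(111 + ((2 + 6) + 1)²) = 4*√(111 + (8 + 1)²) = 4*√(111 + 9²) = 4*√(111 + 81) = 4*√192 = 4*(8*√3) = 32*√3 ≈ 55.426)
(K + 31694)*(20055 + 35390) = (32*√3 + 31694)*(20055 + 35390) = (31694 + 32*√3)*55445 = 1757273830 + 1774240*√3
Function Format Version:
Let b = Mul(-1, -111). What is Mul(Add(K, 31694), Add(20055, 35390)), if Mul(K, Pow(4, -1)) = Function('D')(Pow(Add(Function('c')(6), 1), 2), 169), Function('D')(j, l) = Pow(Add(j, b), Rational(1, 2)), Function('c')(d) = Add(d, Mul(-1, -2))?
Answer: Add(1757273830, Mul(1774240, Pow(3, Rational(1, 2)))) ≈ 1.7603e+9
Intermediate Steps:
Function('c')(d) = Add(2, d) (Function('c')(d) = Add(d, 2) = Add(2, d))
b = 111
Function('D')(j, l) = Pow(Add(111, j), Rational(1, 2)) (Function('D')(j, l) = Pow(Add(j, 111), Rational(1, 2)) = Pow(Add(111, j), Rational(1, 2)))
K = Mul(32, Pow(3, Rational(1, 2))) (K = Mul(4, Pow(Add(111, Pow(Add(Add(2, 6), 1), 2)), Rational(1, 2))) = Mul(4, Pow(Add(111, Pow(Add(8, 1), 2)), Rational(1, 2))) = Mul(4, Pow(Add(111, Pow(9, 2)), Rational(1, 2))) = Mul(4, Pow(Add(111, 81), Rational(1, 2))) = Mul(4, Pow(192, Rational(1, 2))) = Mul(4, Mul(8, Pow(3, Rational(1, 2)))) = Mul(32, Pow(3, Rational(1, 2))) ≈ 55.426)
Mul(Add(K, 31694), Add(20055, 35390)) = Mul(Add(Mul(32, Pow(3, Rational(1, 2))), 31694), Add(20055, 35390)) = Mul(Add(31694, Mul(32, Pow(3, Rational(1, 2)))), 55445) = Add(1757273830, Mul(1774240, Pow(3, Rational(1, 2))))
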